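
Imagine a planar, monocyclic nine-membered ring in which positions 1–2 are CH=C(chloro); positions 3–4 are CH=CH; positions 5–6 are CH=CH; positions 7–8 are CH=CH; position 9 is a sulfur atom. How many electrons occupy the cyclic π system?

10

All ring atoms are sp² and supply a p orbital to the ring (every atom in a ring double bond is sp² and brings one electron to the p orbital; the sulfur donates one lone pair from its p orbital); the conjugation is uninterrupted.
Tallying contributions gives 4 × 2 = 8 from the double-bond units + 2 from the S atom = 10.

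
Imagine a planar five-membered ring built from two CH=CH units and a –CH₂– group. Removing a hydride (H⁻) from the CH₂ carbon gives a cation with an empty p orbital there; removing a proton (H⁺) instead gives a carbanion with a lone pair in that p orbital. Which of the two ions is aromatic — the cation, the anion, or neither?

The anion

Both ions have a continuous loop of p orbitals — each ring atom is sp².
Cation: 2 × 2 + 0 = 4 π electrons → 4(1), antiaromatic.
Anion: 2 × 2 + 2 = 6 π electrons → 4(1)+2, aromatic.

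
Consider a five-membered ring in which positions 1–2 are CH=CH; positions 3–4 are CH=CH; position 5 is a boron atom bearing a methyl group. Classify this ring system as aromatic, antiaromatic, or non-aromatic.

Every ring atom contributes a p orbital perpendicular to the ring (the double-bond atoms are sp², each contributing one p electron; the boron has an empty p orbital), so the π system is cyclic and fully conjugated.
Counting π electrons: 2 × 2 = 4 from the double-bond units + 0 from the B(methyl) atom = 4.
4 = 4(1); a planar, fully conjugated 4n system is antiaromatic.

Antiaromatic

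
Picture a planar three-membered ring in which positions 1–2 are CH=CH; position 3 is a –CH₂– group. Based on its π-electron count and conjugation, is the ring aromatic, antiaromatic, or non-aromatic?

The CH2 position has four σ bonds — the tetrahedral CH₂ carbon is sp³ and has no p orbital in the ring π system — so the cyclic conjugation is interrupted.
Hückel's rule only applies to fully conjugated rings, so this one is simply non-aromatic.

Non-aromatic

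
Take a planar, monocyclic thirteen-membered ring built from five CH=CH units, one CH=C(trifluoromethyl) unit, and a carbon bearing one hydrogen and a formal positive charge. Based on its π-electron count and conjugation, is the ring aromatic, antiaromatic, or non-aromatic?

Antiaromatic

Every ring atom contributes a p orbital perpendicular to the ring (every atom in a ring double bond is sp² and brings one electron to the p orbital; the carbocation has an empty p orbital), so the π system is cyclic and fully conjugated.
Adding the contributions, 6 × 2 = 12 from the double-bond units + 0 from the CH(+) atom = 12.
12 = 4(3); a planar, fully conjugated 4n system is antiaromatic.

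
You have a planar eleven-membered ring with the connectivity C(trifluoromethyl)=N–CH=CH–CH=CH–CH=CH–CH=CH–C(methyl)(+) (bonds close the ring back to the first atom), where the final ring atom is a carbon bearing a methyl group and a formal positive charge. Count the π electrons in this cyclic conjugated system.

10

The p orbitals form a continuous loop: every atom in a ring double bond is sp² and brings one electron to the p orbital; each =N– nitrogen is pyridine-type (lone pair in the sp² plane, one electron in the p orbital); the carbocation has an empty p orbital. The ring is fully conjugated.
π-electron count: 5 × 2 = 10 from the double-bond units + 0 from the C(methyl)(+) atom = 10.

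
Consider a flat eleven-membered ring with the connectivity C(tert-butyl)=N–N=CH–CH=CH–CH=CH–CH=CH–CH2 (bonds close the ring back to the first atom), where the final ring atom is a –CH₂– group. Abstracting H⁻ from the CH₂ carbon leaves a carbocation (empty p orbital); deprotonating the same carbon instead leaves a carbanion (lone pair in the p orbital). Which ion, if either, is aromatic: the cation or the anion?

Both ions have a continuous loop of p orbitals — each ring atom is sp².
Cation: 5 × 2 + 0 = 10 π electrons → 4(2)+2, aromatic.
Anion: 5 × 2 + 2 = 12 π electrons → 4(3), antiaromatic.

The cation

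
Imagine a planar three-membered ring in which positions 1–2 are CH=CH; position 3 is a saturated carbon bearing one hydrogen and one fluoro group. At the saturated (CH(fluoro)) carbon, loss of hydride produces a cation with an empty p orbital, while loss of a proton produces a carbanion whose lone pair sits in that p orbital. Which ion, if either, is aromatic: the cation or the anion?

The cation

Once that carbon is sp², every ring atom has a p orbital and both ions are fully conjugated.
Cation: 1 × 2 + 0 = 2 π electrons → 4(0)+2, aromatic.
Anion: 1 × 2 + 2 = 4 π electrons → 4(1), antiaromatic.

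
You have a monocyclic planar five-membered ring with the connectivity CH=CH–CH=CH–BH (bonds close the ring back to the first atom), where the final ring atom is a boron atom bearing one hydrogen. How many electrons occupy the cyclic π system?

Check conjugation: the double-bond atoms are sp², each contributing one p electron; the boron has an empty p orbital — every position has a p orbital, so the cyclic π system is continuous.
Counting π electrons: 2 × 2 = 4 from the double-bond units + 0 from the BH atom = 4.
(This ring is borole.)

4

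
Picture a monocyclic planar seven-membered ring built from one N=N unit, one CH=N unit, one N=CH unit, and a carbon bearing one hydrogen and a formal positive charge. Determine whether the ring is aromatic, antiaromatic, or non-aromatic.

Check conjugation: every atom in a ring double bond is sp² and brings one electron to the p orbital; the doubly-bonded nitrogens are pyridine-type — their lone pairs lie in the ring plane, leaving one electron in the p orbital; the carbocation has an empty p orbital — every position has a p orbital, so the cyclic π system is continuous.
Tallying contributions gives 3 × 2 = 6 from the double-bond units + 0 from the CH(+) atom = 6.
That gives a 4n+2 count (6, n = 1).

Aromatic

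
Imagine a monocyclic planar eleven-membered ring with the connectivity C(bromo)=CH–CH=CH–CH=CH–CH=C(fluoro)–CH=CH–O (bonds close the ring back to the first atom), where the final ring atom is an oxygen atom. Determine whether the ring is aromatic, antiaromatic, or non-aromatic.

All ring atoms are sp² and supply a p orbital to the ring (the double-bond atoms are sp², each contributing one p electron; the oxygen donates one lone pair from its p orbital); the conjugation is uninterrupted.
π-electron count: 5 × 2 = 10 from the double-bond units + 2 from the O atom = 12.
12 is a 4n count (n = 3), so the planar conjugated ring is antiaromatic.

Antiaromatic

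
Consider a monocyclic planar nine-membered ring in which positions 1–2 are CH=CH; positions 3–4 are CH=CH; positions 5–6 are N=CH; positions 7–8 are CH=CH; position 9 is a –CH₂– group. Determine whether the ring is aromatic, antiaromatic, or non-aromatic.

The CH2 carbon is saturated: the tetrahedral CH₂ carbon is sp³ and has no p orbital in the ring π system. Conjugation is not continuous around the ring.
A ring that is not fully conjugated cannot be aromatic or antiaromatic regardless of its π-electron count.

Non-aromatic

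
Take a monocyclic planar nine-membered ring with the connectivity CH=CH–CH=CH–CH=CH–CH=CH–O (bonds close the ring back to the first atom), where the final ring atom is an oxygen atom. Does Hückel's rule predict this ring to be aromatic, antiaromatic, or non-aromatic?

Aromatic

The p orbitals form a continuous loop: every atom in a ring double bond is sp² and brings one electron to the p orbital; the oxygen donates one lone pair from its p orbital. The ring is fully conjugated.
Adding the contributions, 4 × 2 = 8 from the double-bond units + 2 from the O atom = 10.
With 10 π electrons (n = 2), the Hückel 4n+2 condition holds.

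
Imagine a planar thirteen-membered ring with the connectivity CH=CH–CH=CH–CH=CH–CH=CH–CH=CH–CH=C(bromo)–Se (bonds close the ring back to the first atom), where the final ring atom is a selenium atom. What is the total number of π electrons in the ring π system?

14

Check conjugation: each doubly-bonded ring atom is sp² with one p-orbital electron; the selenium donates one lone pair from its p orbital — every position has a p orbital, so the cyclic π system is continuous.
π-electron count: 6 × 2 = 12 from the double-bond units + 2 from the Se atom = 14.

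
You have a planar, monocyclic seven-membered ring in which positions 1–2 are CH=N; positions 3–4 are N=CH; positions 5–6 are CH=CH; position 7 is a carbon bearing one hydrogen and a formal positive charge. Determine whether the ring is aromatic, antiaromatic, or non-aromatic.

Aromatic

Every ring atom contributes a p orbital perpendicular to the ring (each doubly-bonded ring atom is sp² with one p-orbital electron; each =N– nitrogen is pyridine-type (lone pair in the sp² plane, one electron in the p orbital); the carbocation has an empty p orbital), so the π system is cyclic and fully conjugated.
Tallying contributions gives 3 × 2 = 6 from the double-bond units + 0 from the CH(+) atom = 6.
6 = 4(1) + 2, which satisfies Hückel's 4n+2 rule.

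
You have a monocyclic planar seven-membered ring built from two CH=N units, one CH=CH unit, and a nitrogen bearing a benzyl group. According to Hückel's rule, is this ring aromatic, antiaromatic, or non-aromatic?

The p orbitals form a continuous loop: each doubly-bonded ring atom is sp² with one p-orbital electron; each =N– nitrogen is pyridine-type (lone pair in the sp² plane, one electron in the p orbital); the pyrrole-type nitrogen donates its lone pair from the p orbital. The ring is fully conjugated.
Counting π electrons: 3 × 2 = 6 from the double-bond units + 2 from the N(benzyl) atom = 8.
8 = 4(2); a planar, fully conjugated 4n system is antiaromatic.

Antiaromatic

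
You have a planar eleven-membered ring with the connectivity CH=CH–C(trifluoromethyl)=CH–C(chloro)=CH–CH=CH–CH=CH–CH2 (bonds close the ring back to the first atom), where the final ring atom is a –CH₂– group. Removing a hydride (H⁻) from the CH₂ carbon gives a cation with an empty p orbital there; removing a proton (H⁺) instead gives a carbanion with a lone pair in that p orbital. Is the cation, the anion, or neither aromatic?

The cation

In either ion the ring is fully conjugated: every atom, including the new sp² carbon, supplies a p orbital.
Cation: 5 × 2 + 0 = 10 π electrons → 4(2)+2, aromatic.
Anion: 5 × 2 + 2 = 12 π electrons → 4(3), antiaromatic.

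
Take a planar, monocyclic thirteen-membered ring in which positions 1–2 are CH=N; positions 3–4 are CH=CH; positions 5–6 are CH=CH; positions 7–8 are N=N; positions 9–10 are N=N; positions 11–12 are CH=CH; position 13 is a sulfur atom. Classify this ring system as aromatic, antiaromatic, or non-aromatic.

Aromatic

Check conjugation: the double-bond atoms are sp², each contributing one p electron; each =N– nitrogen is pyridine-type (lone pair in the sp² plane, one electron in the p orbital); the sulfur donates one lone pair from its p orbital — every position has a p orbital, so the cyclic π system is continuous.
Counting π electrons: 6 × 2 = 12 from the double-bond units + 2 from the S atom = 14.
14 = 4(3) + 2, which satisfies Hückel's 4n+2 rule.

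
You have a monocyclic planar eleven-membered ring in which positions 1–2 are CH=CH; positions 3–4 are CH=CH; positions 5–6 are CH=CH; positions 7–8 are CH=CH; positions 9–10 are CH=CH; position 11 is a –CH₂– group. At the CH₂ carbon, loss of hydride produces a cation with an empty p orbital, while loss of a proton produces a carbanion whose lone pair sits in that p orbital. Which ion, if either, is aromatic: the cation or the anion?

In both ions every ring atom is sp² and contributes a p orbital, so both rings are fully conjugated.
Cation: 5 × 2 + 0 = 10 π electrons → 4(2)+2, aromatic.
Anion: 5 × 2 + 2 = 12 π electrons → 4(3), antiaromatic.

The cation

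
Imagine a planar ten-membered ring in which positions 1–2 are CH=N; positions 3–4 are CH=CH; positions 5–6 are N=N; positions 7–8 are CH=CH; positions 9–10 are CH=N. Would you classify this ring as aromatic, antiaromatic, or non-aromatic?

Check conjugation: every atom in a ring double bond is sp² and brings one electron to the p orbital; each sp² =N– keeps its lone pair in-plane and puts one electron into the π system — every position has a p orbital, so the cyclic π system is continuous.
Tallying contributions gives 5 × 2 = 10 from the 5 double-bond units.
With 10 π electrons (n = 2), the Hückel 4n+2 condition holds.

Aromatic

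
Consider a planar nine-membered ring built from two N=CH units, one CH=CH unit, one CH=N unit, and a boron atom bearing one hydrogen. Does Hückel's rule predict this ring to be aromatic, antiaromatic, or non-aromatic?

Antiaromatic

Every ring atom contributes a p orbital perpendicular to the ring (every atom in a ring double bond is sp² and brings one electron to the p orbital; each =N– nitrogen is pyridine-type (lone pair in the sp² plane, one electron in the p orbital); the boron has an empty p orbital), so the π system is cyclic and fully conjugated.
Counting π electrons: 4 × 2 = 8 from the double-bond units + 0 from the BH atom = 8.
A 4n π count (8, n = 2) in a planar conjugated ring means antiaromatic.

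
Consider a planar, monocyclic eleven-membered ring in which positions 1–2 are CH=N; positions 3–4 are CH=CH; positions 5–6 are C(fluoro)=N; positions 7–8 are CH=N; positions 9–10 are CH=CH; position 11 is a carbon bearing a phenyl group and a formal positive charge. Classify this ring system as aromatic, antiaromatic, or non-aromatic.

Aromatic

Every ring atom contributes a p orbital perpendicular to the ring (each doubly-bonded ring atom is sp² with one p-orbital electron; each sp² =N– keeps its lone pair in-plane and puts one electron into the π system; the carbocation has an empty p orbital), so the π system is cyclic and fully conjugated.
Tallying contributions gives 5 × 2 = 10 from the double-bond units + 0 from the C(phenyl)(+) atom = 10.
Since 10 = 4·2 + 2, the ring meets the 4n+2 criterion.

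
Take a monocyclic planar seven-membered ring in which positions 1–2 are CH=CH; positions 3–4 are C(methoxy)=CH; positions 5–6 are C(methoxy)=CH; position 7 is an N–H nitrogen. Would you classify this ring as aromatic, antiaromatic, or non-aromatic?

Antiaromatic

Check conjugation: each doubly-bonded ring atom is sp² with one p-orbital electron; the pyrrole-type nitrogen donates its lone pair from the p orbital — every position has a p orbital, so the cyclic π system is continuous.
Adding the contributions, 3 × 2 = 6 from the double-bond units + 2 from the NH atom = 8.
8 = 4(2); a planar, fully conjugated 4n system is antiaromatic.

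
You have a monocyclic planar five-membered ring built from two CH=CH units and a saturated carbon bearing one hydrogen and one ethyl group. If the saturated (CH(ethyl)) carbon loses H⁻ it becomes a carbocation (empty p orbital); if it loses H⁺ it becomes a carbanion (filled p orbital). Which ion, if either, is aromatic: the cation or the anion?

The anion

In both ions every ring atom is sp² and contributes a p orbital, so both rings are fully conjugated.
Cation: 2 × 2 + 0 = 4 π electrons → 4(1), antiaromatic.
Anion: 2 × 2 + 2 = 6 π electrons → 4(1)+2, aromatic.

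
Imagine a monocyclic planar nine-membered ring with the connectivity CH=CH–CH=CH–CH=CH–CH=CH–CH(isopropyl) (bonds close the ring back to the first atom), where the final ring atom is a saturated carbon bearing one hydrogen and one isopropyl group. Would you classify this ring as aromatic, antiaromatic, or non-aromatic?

The CH(isopropyl) position has four σ bonds — that saturated carbon is sp³ and has no p orbital in the ring π system — so the cyclic conjugation is interrupted.
A ring that is not fully conjugated cannot be aromatic or antiaromatic regardless of its π-electron count.

Non-aromatic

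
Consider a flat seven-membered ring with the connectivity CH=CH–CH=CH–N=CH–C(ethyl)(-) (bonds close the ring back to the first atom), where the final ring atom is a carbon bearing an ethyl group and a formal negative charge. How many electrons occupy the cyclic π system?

All ring atoms are sp² and supply a p orbital to the ring (each doubly-bonded ring atom is sp² with one p-orbital electron; each sp² =N– keeps its lone pair in-plane and puts one electron into the π system; the carbanion's lone pair occupies the p orbital); the conjugation is uninterrupted.
Tallying contributions gives 3 × 2 = 6 from the double-bond units + 2 from the C(ethyl)(-) atom = 8.

8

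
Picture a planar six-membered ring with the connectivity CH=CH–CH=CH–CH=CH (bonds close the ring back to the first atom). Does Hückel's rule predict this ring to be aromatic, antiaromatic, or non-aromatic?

The p orbitals form a continuous loop: every atom in a ring double bond is sp² and brings one electron to the p orbital. The ring is fully conjugated.
π-electron count: 3 × 2 = 6 from the 3 double-bond units.
Since 6 = 4·1 + 2, the ring meets the 4n+2 criterion.

Aromatic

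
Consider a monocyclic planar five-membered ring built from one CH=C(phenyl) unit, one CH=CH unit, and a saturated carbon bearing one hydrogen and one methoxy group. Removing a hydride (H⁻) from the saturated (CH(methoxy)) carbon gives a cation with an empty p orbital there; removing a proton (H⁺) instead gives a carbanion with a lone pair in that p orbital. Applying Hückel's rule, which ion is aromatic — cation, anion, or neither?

The anion

Both ions have a continuous loop of p orbitals — each ring atom is sp².
Cation: 2 × 2 + 0 = 4 π electrons → 4(1), antiaromatic.
Anion: 2 × 2 + 2 = 6 π electrons → 4(1)+2, aromatic.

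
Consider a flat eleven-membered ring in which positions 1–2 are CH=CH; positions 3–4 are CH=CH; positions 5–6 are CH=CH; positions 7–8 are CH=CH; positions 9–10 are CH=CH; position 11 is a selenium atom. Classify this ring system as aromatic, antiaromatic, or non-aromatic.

Antiaromatic

All ring atoms are sp² and supply a p orbital to the ring (the double-bond atoms are sp², each contributing one p electron; the selenium donates one lone pair from its p orbital); the conjugation is uninterrupted.
Adding the contributions, 5 × 2 = 10 from the double-bond units + 2 from the Se atom = 12.
A 4n π count (12, n = 3) in a planar conjugated ring means antiaromatic.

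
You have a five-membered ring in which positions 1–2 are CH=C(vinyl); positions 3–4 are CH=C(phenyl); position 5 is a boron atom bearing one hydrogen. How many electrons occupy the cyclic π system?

Check conjugation: the double-bond atoms are sp², each contributing one p electron; the boron has an empty p orbital — every position has a p orbital, so the cyclic π system is continuous.
Tallying contributions gives 2 × 2 = 4 from the double-bond units + 0 from the BH atom = 4.

4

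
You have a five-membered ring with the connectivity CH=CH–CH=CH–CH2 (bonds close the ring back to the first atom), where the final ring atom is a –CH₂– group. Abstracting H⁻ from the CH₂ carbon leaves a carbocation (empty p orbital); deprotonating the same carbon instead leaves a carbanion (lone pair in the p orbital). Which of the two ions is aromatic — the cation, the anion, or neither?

Both ions have a continuous loop of p orbitals — each ring atom is sp².
Cation: 2 × 2 + 0 = 4 π electrons → 4(1), antiaromatic.
Anion: 2 × 2 + 2 = 6 π electrons → 4(1)+2, aromatic.

The anion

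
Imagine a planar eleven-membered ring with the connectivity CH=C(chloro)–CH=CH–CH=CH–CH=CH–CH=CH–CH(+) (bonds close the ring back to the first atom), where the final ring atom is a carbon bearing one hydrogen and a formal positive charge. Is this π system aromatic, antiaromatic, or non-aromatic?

Aromatic

Every ring atom contributes a p orbital perpendicular to the ring (the double-bond atoms are sp², each contributing one p electron; the carbocation has an empty p orbital), so the π system is cyclic and fully conjugated.
Adding the contributions, 5 × 2 = 10 from the double-bond units + 0 from the CH(+) atom = 10.
With 10 π electrons (n = 2), the Hückel 4n+2 condition holds.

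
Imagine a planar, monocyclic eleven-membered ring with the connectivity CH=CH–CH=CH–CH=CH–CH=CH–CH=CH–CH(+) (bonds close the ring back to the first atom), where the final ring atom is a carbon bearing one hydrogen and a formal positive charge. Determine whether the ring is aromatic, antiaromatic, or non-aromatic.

Aromatic

The p orbitals form a continuous loop: each doubly-bonded ring atom is sp² with one p-orbital electron; the carbocation has an empty p orbital. The ring is fully conjugated.
π-electron count: 5 × 2 = 10 from the double-bond units + 0 from the CH(+) atom = 10.
With 10 π electrons (n = 2), the Hückel 4n+2 condition holds.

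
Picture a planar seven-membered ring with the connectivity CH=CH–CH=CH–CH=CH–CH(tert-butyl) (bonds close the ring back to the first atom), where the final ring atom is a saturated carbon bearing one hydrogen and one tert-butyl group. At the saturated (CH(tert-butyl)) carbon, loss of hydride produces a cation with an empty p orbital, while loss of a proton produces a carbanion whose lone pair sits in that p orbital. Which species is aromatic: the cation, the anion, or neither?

In both ions every ring atom is sp² and contributes a p orbital, so both rings are fully conjugated.
Cation: 3 × 2 + 0 = 6 π electrons → 4(1)+2, aromatic.
Anion: 3 × 2 + 2 = 8 π electrons → 4(2), antiaromatic.

The cation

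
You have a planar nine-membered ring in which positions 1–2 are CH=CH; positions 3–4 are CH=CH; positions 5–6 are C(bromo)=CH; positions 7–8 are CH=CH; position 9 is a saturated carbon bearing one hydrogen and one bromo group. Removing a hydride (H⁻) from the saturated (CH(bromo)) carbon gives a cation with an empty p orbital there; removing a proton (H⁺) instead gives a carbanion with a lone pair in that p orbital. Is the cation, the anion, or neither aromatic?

The anion

Once that carbon is sp², every ring atom has a p orbital and both ions are fully conjugated.
Cation: 4 × 2 + 0 = 8 π electrons → 4(2), antiaromatic.
Anion: 4 × 2 + 2 = 10 π electrons → 4(2)+2, aromatic.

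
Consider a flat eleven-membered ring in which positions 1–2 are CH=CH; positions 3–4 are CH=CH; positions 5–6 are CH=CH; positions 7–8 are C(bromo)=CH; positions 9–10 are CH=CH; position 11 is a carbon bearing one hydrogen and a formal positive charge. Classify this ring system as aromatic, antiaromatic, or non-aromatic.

Aromatic

Check conjugation: each doubly-bonded ring atom is sp² with one p-orbital electron; the carbocation has an empty p orbital — every position has a p orbital, so the cyclic π system is continuous.
Adding the contributions, 5 × 2 = 10 from the double-bond units + 0 from the CH(+) atom = 10.
With 10 π electrons (n = 2), the Hückel 4n+2 condition holds.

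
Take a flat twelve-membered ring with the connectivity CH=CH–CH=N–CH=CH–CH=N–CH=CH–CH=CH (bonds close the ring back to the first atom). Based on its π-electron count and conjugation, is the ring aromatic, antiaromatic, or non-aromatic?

Antiaromatic

All ring atoms are sp² and supply a p orbital to the ring (the double-bond atoms are sp², each contributing one p electron; each =N– nitrogen is pyridine-type (lone pair in the sp² plane, one electron in the p orbital)); the conjugation is uninterrupted.
Adding the contributions, 6 × 2 = 12 from the 6 double-bond units.
With 12 = 4·3 π electrons, Hückel's rule classifies the planar ring as antiaromatic.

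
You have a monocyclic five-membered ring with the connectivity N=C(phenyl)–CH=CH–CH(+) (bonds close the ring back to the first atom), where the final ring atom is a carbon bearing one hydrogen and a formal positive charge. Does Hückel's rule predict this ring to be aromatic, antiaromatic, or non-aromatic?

Antiaromatic

The p orbitals form a continuous loop: every atom in a ring double bond is sp² and brings one electron to the p orbital; each =N– nitrogen is pyridine-type (lone pair in the sp² plane, one electron in the p orbital); the carbocation has an empty p orbital. The ring is fully conjugated.
Tallying contributions gives 2 × 2 = 4 from the double-bond units + 0 from the CH(+) atom = 4.
With 4 = 4·1 π electrons, Hückel's rule classifies the planar ring as antiaromatic.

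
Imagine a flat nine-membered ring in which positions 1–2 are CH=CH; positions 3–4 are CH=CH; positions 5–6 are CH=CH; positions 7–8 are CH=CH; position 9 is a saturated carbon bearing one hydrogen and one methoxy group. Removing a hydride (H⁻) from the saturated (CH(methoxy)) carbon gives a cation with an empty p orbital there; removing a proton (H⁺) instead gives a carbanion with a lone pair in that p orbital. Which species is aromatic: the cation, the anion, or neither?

Both ions have a continuous loop of p orbitals — each ring atom is sp².
Cation: 4 × 2 + 0 = 8 π electrons → 4(2), antiaromatic.
Anion: 4 × 2 + 2 = 10 π electrons → 4(2)+2, aromatic.

The anion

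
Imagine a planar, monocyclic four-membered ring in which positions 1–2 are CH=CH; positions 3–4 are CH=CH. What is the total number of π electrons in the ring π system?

4

All ring atoms are sp² and supply a p orbital to the ring (every atom in a ring double bond is sp² and brings one electron to the p orbital); the conjugation is uninterrupted.
Tallying contributions gives 2 × 2 = 4 from the 2 double-bond units.
This is cyclobutadiene.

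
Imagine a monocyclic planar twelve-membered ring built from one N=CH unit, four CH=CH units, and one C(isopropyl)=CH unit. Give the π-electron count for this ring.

Check conjugation: the double-bond atoms are sp², each contributing one p electron; the doubly-bonded nitrogens are pyridine-type — their lone pairs lie in the ring plane, leaving one electron in the p orbital — every position has a p orbital, so the cyclic π system is continuous.
Counting π electrons: 6 × 2 = 12 from the 6 double-bond units.

12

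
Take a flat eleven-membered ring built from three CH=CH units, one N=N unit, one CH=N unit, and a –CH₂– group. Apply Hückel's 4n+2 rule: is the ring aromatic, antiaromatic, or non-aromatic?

At the CH2 position, the tetrahedral CH₂ carbon is sp³ and has no p orbital in the ring π system; the ring's p-orbital overlap is broken there.
A ring that is not fully conjugated cannot be aromatic or antiaromatic regardless of its π-electron count.

Non-aromatic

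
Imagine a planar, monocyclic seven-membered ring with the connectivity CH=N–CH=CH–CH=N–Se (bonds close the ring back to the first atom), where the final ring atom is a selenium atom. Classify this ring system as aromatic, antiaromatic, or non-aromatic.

All ring atoms are sp² and supply a p orbital to the ring (the double-bond atoms are sp², each contributing one p electron; each =N– nitrogen is pyridine-type (lone pair in the sp² plane, one electron in the p orbital); the selenium donates one lone pair from its p orbital); the conjugation is uninterrupted.
Counting π electrons: 3 × 2 = 6 from the double-bond units + 2 from the Se atom = 8.
8 is a 4n count (n = 2), so the planar conjugated ring is antiaromatic.

Antiaromatic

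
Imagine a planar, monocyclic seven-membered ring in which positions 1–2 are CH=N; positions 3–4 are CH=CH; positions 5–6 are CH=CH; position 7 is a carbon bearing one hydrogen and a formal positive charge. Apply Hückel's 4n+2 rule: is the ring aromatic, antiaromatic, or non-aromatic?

The p orbitals form a continuous loop: every atom in a ring double bond is sp² and brings one electron to the p orbital; each =N– nitrogen is pyridine-type (lone pair in the sp² plane, one electron in the p orbital); the carbocation has an empty p orbital. The ring is fully conjugated.
Adding the contributions, 3 × 2 = 6 from the double-bond units + 0 from the CH(+) atom = 6.
6 = 4(1) + 2, which satisfies Hückel's 4n+2 rule.

Aromatic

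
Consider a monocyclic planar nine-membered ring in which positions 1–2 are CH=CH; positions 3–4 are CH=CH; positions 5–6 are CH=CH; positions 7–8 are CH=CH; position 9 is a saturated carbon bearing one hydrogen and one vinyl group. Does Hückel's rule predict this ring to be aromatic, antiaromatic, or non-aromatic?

Non-aromatic

At the CH(vinyl) position, that saturated carbon is sp³ and has no p orbital in the ring π system; the ring's p-orbital overlap is broken there.
Hückel's rule only applies to fully conjugated rings, so this one is simply non-aromatic.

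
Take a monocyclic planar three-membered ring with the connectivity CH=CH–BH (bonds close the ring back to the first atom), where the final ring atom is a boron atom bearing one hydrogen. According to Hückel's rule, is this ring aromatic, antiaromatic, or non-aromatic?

Check conjugation: the double-bond atoms are sp², each contributing one p electron; the boron has an empty p orbital — every position has a p orbital, so the cyclic π system is continuous.
Counting π electrons: 1 × 2 = 2 from the double-bond unit + 0 from the BH atom = 2.
2 = 4(0) + 2, which satisfies Hückel's 4n+2 rule.

Aromatic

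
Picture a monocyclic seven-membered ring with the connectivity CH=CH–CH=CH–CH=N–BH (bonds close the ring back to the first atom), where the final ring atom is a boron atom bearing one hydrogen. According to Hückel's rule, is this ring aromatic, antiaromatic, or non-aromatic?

Check conjugation: every atom in a ring double bond is sp² and brings one electron to the p orbital; the doubly-bonded nitrogens are pyridine-type — their lone pairs lie in the ring plane, leaving one electron in the p orbital; the boron has an empty p orbital — every position has a p orbital, so the cyclic π system is continuous.
Tallying contributions gives 3 × 2 = 6 from the double-bond units + 0 from the BH atom = 6.
With 6 π electrons (n = 1), the Hückel 4n+2 condition holds.

Aromatic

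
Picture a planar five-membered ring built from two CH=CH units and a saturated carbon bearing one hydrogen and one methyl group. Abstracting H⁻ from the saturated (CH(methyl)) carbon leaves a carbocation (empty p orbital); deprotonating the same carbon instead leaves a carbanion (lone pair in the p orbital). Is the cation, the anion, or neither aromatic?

The anion

In both ions every ring atom is sp² and contributes a p orbital, so both rings are fully conjugated.
Cation: 2 × 2 + 0 = 4 π electrons → 4(1), antiaromatic.
Anion: 2 × 2 + 2 = 6 π electrons → 4(1)+2, aromatic.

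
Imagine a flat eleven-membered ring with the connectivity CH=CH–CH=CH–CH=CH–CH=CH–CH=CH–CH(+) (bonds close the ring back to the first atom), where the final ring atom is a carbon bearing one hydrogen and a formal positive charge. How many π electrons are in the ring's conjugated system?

10

Every ring atom contributes a p orbital perpendicular to the ring (the double-bond atoms are sp², each contributing one p electron; the carbocation has an empty p orbital), so the π system is cyclic and fully conjugated.
Adding the contributions, 5 × 2 = 10 from the double-bond units + 0 from the CH(+) atom = 10.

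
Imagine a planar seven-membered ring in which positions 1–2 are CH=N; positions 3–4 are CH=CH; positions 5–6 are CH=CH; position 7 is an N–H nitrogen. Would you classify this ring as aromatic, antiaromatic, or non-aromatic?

All ring atoms are sp² and supply a p orbital to the ring (the double-bond atoms are sp², each contributing one p electron; the doubly-bonded nitrogens are pyridine-type — their lone pairs lie in the ring plane, leaving one electron in the p orbital; the pyrrole-type nitrogen donates its lone pair from the p orbital); the conjugation is uninterrupted.
π-electron count: 3 × 2 = 6 from the double-bond units + 2 from the NH atom = 8.
A 4n π count (8, n = 2) in a planar conjugated ring means antiaromatic.

Antiaromatic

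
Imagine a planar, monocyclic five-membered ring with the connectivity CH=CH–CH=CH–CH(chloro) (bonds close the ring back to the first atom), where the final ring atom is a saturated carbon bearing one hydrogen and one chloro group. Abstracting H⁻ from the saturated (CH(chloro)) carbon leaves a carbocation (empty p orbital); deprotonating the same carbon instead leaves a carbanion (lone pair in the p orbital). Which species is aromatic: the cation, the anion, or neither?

The anion

In either ion the ring is fully conjugated: every atom, including the new sp² carbon, supplies a p orbital.
Cation: 2 × 2 + 0 = 4 π electrons → 4(1), antiaromatic.
Anion: 2 × 2 + 2 = 6 π electrons → 4(1)+2, aromatic.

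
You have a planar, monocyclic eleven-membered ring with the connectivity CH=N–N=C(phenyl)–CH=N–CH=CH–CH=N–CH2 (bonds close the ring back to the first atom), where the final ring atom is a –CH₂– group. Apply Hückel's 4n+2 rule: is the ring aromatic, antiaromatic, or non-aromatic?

The CH2 position has four σ bonds — the tetrahedral CH₂ carbon is sp³ and has no p orbital in the ring π system — so the cyclic conjugation is interrupted.
A ring that is not fully conjugated cannot be aromatic or antiaromatic regardless of its π-electron count.

Non-aromatic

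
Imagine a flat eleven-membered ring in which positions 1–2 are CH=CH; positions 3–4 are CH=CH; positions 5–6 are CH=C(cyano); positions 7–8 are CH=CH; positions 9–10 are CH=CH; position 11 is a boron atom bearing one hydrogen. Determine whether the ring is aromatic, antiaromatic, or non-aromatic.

Check conjugation: every atom in a ring double bond is sp² and brings one electron to the p orbital; the boron has an empty p orbital — every position has a p orbital, so the cyclic π system is continuous.
π-electron count: 5 × 2 = 10 from the double-bond units + 0 from the BH atom = 10.
That gives a 4n+2 count (10, n = 2).

Aromatic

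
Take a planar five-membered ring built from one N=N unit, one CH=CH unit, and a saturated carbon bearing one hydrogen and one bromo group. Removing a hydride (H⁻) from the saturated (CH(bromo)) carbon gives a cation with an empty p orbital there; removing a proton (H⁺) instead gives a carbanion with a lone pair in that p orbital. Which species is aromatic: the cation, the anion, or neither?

In either ion the ring is fully conjugated: every atom, including the new sp² carbon, supplies a p orbital.
Cation: 2 × 2 + 0 = 4 π electrons → 4(1), antiaromatic.
Anion: 2 × 2 + 2 = 6 π electrons → 4(1)+2, aromatic.

The anion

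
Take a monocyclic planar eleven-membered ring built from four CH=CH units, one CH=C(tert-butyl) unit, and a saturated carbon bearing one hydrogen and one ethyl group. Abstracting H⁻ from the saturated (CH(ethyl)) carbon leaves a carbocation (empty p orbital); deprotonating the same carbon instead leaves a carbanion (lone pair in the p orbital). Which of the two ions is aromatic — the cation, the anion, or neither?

The cation

Once that carbon is sp², every ring atom has a p orbital and both ions are fully conjugated.
Cation: 5 × 2 + 0 = 10 π electrons → 4(2)+2, aromatic.
Anion: 5 × 2 + 2 = 12 π electrons → 4(3), antiaromatic.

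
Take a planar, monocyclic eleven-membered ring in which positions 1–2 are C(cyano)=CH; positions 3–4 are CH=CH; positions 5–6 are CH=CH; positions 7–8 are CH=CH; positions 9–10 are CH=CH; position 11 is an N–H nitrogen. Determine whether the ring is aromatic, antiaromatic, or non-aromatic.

All ring atoms are sp² and supply a p orbital to the ring (each doubly-bonded ring atom is sp² with one p-orbital electron; the pyrrole-type nitrogen donates its lone pair from the p orbital); the conjugation is uninterrupted.
Counting π electrons: 5 × 2 = 10 from the double-bond units + 2 from the NH atom = 12.
A 4n π count (12, n = 3) in a planar conjugated ring means antiaromatic.

Antiaromatic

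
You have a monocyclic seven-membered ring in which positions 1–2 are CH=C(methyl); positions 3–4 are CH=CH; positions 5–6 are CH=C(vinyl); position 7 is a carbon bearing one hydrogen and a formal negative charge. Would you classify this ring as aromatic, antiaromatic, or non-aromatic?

Antiaromatic

Check conjugation: each doubly-bonded ring atom is sp² with one p-orbital electron; the carbanion's lone pair occupies the p orbital — every position has a p orbital, so the cyclic π system is continuous.
Tallying contributions gives 3 × 2 = 6 from the double-bond units + 2 from the CH(-) atom = 8.
8 is a 4n count (n = 2), so the planar conjugated ring is antiaromatic.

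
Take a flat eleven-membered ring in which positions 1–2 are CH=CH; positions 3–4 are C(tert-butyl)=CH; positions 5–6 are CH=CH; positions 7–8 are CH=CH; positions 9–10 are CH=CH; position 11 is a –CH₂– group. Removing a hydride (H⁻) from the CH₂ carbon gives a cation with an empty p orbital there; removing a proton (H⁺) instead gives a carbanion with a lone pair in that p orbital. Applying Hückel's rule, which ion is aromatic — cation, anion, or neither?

The cation

In either ion the ring is fully conjugated: every atom, including the new sp² carbon, supplies a p orbital.
Cation: 5 × 2 + 0 = 10 π electrons → 4(2)+2, aromatic.
Anion: 5 × 2 + 2 = 12 π electrons → 4(3), antiaromatic.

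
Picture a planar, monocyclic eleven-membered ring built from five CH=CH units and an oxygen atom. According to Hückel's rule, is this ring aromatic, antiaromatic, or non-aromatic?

All ring atoms are sp² and supply a p orbital to the ring (every atom in a ring double bond is sp² and brings one electron to the p orbital; the oxygen donates one lone pair from its p orbital); the conjugation is uninterrupted.
π-electron count: 5 × 2 = 10 from the double-bond units + 2 from the O atom = 12.
12 = 4(3); a planar, fully conjugated 4n system is antiaromatic.

Antiaromatic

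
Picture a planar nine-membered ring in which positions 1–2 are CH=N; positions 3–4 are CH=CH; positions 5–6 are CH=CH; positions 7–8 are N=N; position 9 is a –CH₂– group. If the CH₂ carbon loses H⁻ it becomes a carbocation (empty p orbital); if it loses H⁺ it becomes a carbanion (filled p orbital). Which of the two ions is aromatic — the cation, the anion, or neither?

The anion

In both ions every ring atom is sp² and contributes a p orbital, so both rings are fully conjugated.
Cation: 4 × 2 + 0 = 8 π electrons → 4(2), antiaromatic.
Anion: 4 × 2 + 2 = 10 π electrons → 4(2)+2, aromatic.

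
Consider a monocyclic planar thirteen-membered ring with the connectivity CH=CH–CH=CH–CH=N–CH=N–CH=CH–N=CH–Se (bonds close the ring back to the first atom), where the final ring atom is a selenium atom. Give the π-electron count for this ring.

Every ring atom contributes a p orbital perpendicular to the ring (every atom in a ring double bond is sp² and brings one electron to the p orbital; each =N– nitrogen is pyridine-type (lone pair in the sp² plane, one electron in the p orbital); the selenium donates one lone pair from its p orbital), so the π system is cyclic and fully conjugated.
Counting π electrons: 6 × 2 = 12 from the double-bond units + 2 from the Se atom = 14.

14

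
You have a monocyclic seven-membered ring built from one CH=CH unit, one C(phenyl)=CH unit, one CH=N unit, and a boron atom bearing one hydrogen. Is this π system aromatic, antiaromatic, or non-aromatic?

Aromatic

All ring atoms are sp² and supply a p orbital to the ring (the double-bond atoms are sp², each contributing one p electron; each sp² =N– keeps its lone pair in-plane and puts one electron into the π system; the boron has an empty p orbital); the conjugation is uninterrupted.
π-electron count: 3 × 2 = 6 from the double-bond units + 0 from the BH atom = 6.
6 = 4(1) + 2, which satisfies Hückel's 4n+2 rule.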